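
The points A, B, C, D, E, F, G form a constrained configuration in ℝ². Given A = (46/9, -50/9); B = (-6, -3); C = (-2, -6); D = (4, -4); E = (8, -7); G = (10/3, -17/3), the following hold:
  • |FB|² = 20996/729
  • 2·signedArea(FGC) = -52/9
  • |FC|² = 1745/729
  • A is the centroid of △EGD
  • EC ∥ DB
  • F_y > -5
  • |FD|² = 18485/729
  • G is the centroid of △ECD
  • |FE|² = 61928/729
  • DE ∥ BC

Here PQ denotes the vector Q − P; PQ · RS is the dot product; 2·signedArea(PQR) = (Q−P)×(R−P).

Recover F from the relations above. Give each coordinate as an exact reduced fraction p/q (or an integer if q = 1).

1. F_x = -26/27  [line 1/3·x + -16/3·y + -230/9 = 0 ∩ |FB|² = 20996/729]
2. F_y = -131/27  [line 1/3·x + -16/3·y + -230/9 = 0 ∩ |FB|² = 20996/729]
   → F = (-26/27, -131/27)

F = (-26/27, -131/27)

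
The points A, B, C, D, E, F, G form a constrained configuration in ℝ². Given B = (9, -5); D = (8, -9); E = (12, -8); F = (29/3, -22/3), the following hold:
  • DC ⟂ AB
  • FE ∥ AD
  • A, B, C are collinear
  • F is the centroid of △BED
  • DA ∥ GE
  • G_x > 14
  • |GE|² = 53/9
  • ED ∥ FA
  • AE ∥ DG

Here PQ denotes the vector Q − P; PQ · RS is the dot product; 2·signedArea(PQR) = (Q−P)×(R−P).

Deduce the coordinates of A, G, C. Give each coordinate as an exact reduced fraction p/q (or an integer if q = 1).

A = (17/3, -25/3)
C = (13/2, -15/2)
G = (43/3, -26/3)

1. A_x = 17/3  [FE ∥ AD ∩ ED ∥ FA]
2. A_y = -25/3  [FE ∥ AD ∩ ED ∥ FA]
   → A = (17/3, -25/3)
3. G_x = 43/3  [DA ∥ GE ∩ AE ∥ DG]
4. G_y = -26/3  [DA ∥ GE ∩ AE ∥ DG]
   → G = (43/3, -26/3)
5. C_x = 13/2  [A, B, C are collinear ∩ DC ⟂ AB]
6. C_y = -15/2  [A, B, C are collinear ∩ DC ⟂ AB]
   → C = (13/2, -15/2)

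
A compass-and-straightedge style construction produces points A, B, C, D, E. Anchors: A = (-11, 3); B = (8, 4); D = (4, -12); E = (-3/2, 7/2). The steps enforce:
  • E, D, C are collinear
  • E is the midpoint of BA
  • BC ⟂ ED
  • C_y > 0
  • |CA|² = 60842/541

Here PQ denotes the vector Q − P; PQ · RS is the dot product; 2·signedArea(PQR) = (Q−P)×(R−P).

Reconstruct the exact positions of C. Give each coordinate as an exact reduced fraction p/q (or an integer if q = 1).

1. C_x = -322/541  [E, D, C are collinear ∩ BC ⟂ ED]
2. C_y = 514/541  [E, D, C are collinear ∩ BC ⟂ ED]
   → C = (-322/541, 514/541)

C = (-322/541, 514/541)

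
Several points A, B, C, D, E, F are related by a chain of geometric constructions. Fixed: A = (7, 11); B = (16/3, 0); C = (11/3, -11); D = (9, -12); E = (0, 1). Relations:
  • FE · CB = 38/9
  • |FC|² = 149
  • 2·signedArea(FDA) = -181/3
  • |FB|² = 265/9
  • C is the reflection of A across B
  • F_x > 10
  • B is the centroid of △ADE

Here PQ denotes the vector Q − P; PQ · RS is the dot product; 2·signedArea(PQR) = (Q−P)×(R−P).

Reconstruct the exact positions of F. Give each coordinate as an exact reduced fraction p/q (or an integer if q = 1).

1. F_x = 32/3  [FE · CB = 38/9 ∩ 2·signedArea(FDA) = -181/3]
2. F_y = -1  [FE · CB = 38/9 ∩ 2·signedArea(FDA) = -181/3]
   → F = (32/3, -1)

F = (32/3, -1)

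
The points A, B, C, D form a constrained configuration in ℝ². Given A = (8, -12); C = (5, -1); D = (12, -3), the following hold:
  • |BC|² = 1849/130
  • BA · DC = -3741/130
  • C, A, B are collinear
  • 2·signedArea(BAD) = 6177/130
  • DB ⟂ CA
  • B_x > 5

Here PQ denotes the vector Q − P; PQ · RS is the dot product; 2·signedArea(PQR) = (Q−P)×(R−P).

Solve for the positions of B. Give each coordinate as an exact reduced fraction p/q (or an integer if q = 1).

1. B_x = 779/130  [C, A, B are collinear ∩ DB ⟂ CA]
2. B_y = -603/130  [C, A, B are collinear ∩ DB ⟂ CA]
   → B = (779/130, -603/130)

B = (779/130, -603/130)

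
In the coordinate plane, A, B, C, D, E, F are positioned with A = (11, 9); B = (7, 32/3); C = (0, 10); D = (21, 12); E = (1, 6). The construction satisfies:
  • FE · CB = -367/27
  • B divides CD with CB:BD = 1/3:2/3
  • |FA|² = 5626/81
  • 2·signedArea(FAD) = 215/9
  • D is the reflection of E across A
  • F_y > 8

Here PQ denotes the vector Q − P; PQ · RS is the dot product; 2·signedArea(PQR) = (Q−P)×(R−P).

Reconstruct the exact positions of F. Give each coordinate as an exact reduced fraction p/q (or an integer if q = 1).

1. F_x = 8/3  [FE · CB = -367/27 ∩ 2·signedArea(FAD) = 215/9]
2. F_y = 80/9  [FE · CB = -367/27 ∩ 2·signedArea(FAD) = 215/9]
   → F = (8/3, 80/9)

F = (8/3, 80/9)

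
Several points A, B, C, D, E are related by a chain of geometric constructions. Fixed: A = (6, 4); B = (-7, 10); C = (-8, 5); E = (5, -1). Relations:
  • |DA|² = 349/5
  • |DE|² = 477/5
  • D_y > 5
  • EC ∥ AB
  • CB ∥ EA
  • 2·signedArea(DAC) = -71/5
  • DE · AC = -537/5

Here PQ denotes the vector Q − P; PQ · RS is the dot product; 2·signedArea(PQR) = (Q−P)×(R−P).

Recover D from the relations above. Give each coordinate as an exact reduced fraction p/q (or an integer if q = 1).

1. D_x = -11/5  [2·signedArea(DAC) = -71/5 ∩ DE · AC = -537/5]
2. D_y = 28/5  [2·signedArea(DAC) = -71/5 ∩ DE · AC = -537/5]
   → D = (-11/5, 28/5)

D = (-11/5, 28/5)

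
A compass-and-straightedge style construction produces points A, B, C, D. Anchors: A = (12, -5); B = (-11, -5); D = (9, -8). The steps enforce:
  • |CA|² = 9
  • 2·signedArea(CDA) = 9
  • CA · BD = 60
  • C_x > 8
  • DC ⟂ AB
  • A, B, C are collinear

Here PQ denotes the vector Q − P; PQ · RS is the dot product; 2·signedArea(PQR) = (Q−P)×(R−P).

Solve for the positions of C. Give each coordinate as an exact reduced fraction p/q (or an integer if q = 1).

1. C_x = 9  [A, B, C are collinear ∩ DC ⟂ AB]
2. C_y = -5  [A, B, C are collinear ∩ DC ⟂ AB]
   → C = (9, -5)

C = (9, -5)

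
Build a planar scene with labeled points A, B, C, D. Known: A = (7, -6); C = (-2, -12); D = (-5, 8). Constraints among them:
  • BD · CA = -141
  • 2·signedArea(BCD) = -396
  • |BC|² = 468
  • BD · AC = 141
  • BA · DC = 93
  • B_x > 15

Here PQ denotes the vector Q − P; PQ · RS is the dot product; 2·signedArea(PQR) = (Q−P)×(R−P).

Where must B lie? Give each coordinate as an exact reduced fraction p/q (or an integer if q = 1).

1. B_x = 16  [2·signedArea(BCD) = -396 ∩ BA · DC = 93]
2. B_y = 0  [2·signedArea(BCD) = -396 ∩ BA · DC = 93]
   → B = (16, 0)

B = (16, 0)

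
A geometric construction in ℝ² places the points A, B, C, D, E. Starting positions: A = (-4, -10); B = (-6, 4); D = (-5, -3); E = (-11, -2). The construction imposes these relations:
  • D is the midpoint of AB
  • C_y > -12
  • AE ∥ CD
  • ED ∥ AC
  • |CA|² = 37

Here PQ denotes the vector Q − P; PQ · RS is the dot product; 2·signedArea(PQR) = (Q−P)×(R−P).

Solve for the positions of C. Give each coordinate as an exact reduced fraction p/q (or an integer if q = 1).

C = (2, -11)

1. C_x = 2  [AE ∥ CD ∩ ED ∥ AC]
2. C_y = -11  [AE ∥ CD ∩ ED ∥ AC]
   → C = (2, -11)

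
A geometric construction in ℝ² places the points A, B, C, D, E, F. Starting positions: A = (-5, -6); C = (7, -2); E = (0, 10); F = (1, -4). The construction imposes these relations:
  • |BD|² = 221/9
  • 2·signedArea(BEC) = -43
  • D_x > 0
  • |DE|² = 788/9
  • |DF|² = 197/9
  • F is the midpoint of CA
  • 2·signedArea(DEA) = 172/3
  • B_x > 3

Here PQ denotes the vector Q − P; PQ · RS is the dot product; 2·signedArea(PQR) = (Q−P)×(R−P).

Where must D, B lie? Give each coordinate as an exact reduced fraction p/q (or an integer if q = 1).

1. D_x = 2/3  [line 16·x + -5·y + -22/3 = 0 ∩ |DF|² = 197/9]
2. D_y = 2/3  [line 16·x + -5·y + -22/3 = 0 ∩ |DF|² = 197/9]
   → D = (2/3, 2/3)
3. B_x = 4  [line 12·x + 7·y + -27 = 0 ∩ |BD|² = 221/9]
4. B_y = -3  [line 12·x + 7·y + -27 = 0 ∩ |BD|² = 221/9]
   → B = (4, -3)

B = (4, -3)
D = (2/3, 2/3)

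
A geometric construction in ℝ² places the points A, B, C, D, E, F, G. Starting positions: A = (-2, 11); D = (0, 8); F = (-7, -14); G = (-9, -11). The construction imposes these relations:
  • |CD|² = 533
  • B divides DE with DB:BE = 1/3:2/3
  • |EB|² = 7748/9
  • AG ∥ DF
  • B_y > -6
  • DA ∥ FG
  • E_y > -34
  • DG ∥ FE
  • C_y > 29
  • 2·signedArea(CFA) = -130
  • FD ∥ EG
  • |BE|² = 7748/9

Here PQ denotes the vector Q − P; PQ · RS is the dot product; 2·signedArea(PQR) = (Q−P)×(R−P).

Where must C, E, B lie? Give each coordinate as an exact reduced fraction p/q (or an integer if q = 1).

1. C_x = 7  [line -25·x + 5·y + 25 = 0 ∩ |CD|² = 533]
2. C_y = 30  [line -25·x + 5·y + 25 = 0 ∩ |CD|² = 533]
   → C = (7, 30)
3. E_x = -16  [FD ∥ EG ∩ DG ∥ FE]
4. E_y = -33  [FD ∥ EG ∩ DG ∥ FE]
   → E = (-16, -33)
5. B_x = -16/3  [B divides DE with DB:BE = 1/3:2/3]
6. B_y = -17/3  [B divides DE with DB:BE = 1/3:2/3]
   → B = (-16/3, -17/3)

B = (-16/3, -17/3)
C = (7, 30)
E = (-16, -33)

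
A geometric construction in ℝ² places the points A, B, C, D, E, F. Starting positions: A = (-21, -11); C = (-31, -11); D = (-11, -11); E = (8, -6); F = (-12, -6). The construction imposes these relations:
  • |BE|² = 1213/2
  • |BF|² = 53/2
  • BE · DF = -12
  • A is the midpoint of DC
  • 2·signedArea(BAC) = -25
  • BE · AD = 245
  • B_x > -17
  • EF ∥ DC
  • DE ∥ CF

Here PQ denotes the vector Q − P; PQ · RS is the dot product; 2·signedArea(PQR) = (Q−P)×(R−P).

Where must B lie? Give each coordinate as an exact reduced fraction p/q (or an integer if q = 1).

1. B_x = -33/2  [BE · AD = 245 ∩ BE · DF = -12]
2. B_y = -17/2  [BE · AD = 245 ∩ BE · DF = -12]
   → B = (-33/2, -17/2)

B = (-33/2, -17/2)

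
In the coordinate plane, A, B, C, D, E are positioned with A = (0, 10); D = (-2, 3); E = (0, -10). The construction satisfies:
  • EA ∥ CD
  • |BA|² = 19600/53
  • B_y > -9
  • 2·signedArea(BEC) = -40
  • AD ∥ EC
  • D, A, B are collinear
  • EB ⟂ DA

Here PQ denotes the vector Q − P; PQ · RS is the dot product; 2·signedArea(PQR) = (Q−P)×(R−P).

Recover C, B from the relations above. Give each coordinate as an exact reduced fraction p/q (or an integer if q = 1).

B = (-280/53, -450/53)
C = (-2, -17)

1. C_x = -2  [EA ∥ CD ∩ AD ∥ EC]
2. C_y = -17  [EA ∥ CD ∩ AD ∥ EC]
   → C = (-2, -17)
3. B_x = -280/53  [D, A, B are collinear ∩ EB ⟂ DA]
4. B_y = -450/53  [D, A, B are collinear ∩ EB ⟂ DA]
   → B = (-280/53, -450/53)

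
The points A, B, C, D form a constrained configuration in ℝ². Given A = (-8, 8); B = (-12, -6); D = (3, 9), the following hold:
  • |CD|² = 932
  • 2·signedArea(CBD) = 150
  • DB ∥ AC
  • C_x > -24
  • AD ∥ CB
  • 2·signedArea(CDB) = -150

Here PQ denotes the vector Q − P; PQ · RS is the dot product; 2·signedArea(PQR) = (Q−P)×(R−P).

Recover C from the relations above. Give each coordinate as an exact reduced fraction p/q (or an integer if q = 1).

C = (-23, -7)

1. C_x = -23  [AD ∥ CB ∩ DB ∥ AC]
2. C_y = -7  [AD ∥ CB ∩ DB ∥ AC]
   → C = (-23, -7)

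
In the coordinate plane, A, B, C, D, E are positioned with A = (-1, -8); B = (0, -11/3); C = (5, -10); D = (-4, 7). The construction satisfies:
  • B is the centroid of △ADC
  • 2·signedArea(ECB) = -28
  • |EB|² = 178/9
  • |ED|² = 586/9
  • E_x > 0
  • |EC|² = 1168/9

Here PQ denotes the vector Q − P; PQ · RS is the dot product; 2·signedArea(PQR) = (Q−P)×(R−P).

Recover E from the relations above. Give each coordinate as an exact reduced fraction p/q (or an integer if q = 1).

E = (1, 2/3)

1. E_x = 1  [line -19/3·x + -5·y + 29/3 = 0 ∩ |ED|² = 586/9]
2. E_y = 2/3  [line -19/3·x + -5·y + 29/3 = 0 ∩ |ED|² = 586/9]
   → E = (1, 2/3)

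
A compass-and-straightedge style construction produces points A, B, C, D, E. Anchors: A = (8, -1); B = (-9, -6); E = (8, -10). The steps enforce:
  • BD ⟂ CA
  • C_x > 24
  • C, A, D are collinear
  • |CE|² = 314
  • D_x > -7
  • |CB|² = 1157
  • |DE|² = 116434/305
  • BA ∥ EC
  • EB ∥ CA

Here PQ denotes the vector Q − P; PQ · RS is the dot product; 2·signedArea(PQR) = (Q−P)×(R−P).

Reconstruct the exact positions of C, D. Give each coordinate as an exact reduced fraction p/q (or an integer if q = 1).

C = (25, -5)
D = (-2133/305, 771/305)

1. C_x = 25  [EB ∥ CA ∩ BA ∥ EC]
2. C_y = -5  [EB ∥ CA ∩ BA ∥ EC]
   → C = (25, -5)
3. D_x = -2133/305  [C, A, D are collinear ∩ BD ⟂ CA]
4. D_y = 771/305  [C, A, D are collinear ∩ BD ⟂ CA]
   → D = (-2133/305, 771/305)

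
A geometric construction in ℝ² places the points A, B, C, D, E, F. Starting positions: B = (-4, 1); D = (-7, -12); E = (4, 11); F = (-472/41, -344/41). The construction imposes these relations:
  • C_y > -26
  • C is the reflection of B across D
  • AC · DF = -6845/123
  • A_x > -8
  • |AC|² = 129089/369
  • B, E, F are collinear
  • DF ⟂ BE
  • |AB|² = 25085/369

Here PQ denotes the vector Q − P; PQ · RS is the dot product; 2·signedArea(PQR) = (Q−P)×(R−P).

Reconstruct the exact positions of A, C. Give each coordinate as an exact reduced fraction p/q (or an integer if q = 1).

A = (-923/123, -265/41)
C = (-10, -25)

1. C_x = -10  [C is the reflection of B across D]
2. C_y = -25  [C is the reflection of B across D]
   → C = (-10, -25)
3. A_x = -923/123  [line 185/41·x + -148/41·y + 1295/123 = 0 ∩ |AC|² = 129089/369]
4. A_y = -265/41  [line 185/41·x + -148/41·y + 1295/123 = 0 ∩ |AC|² = 129089/369]
   → A = (-923/123, -265/41)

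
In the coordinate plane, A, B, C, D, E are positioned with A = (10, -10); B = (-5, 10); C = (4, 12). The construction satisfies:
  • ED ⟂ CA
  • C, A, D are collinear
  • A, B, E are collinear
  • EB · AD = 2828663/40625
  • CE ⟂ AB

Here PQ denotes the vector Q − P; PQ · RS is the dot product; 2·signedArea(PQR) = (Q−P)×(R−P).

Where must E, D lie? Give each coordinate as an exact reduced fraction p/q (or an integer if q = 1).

D = (7823/1625, 14649/1625)
E = (-68/25, 174/25)

1. E_x = -68/25  [A, B, E are collinear ∩ CE ⟂ AB]
2. E_y = 174/25  [A, B, E are collinear ∩ CE ⟂ AB]
   → E = (-68/25, 174/25)
3. D_x = 7823/1625  [C, A, D are collinear ∩ ED ⟂ CA]
4. D_y = 14649/1625  [C, A, D are collinear ∩ ED ⟂ CA]
   → D = (7823/1625, 14649/1625)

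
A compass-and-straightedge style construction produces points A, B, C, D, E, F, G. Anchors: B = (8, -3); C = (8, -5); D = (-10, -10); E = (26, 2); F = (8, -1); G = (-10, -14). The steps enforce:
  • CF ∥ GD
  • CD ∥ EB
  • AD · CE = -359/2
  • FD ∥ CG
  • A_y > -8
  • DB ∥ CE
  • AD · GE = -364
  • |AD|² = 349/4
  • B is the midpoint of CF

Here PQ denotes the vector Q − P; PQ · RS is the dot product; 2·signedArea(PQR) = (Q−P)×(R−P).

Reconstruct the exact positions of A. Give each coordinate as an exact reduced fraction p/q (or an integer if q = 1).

1. A_x = -1  [AD · GE = -364 ∩ AD · CE = -359/2]
2. A_y = -15/2  [AD · GE = -364 ∩ AD · CE = -359/2]
   → A = (-1, -15/2)

A = (-1, -15/2)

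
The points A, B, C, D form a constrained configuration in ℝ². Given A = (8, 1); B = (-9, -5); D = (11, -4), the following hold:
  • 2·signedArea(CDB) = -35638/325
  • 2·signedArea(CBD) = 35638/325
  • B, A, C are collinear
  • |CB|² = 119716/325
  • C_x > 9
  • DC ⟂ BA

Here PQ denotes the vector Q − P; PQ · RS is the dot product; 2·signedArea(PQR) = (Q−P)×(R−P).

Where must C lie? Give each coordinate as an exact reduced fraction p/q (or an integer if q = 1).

C = (2957/325, 451/325)

1. C_x = 2957/325  [B, A, C are collinear ∩ DC ⟂ BA]
2. C_y = 451/325  [B, A, C are collinear ∩ DC ⟂ BA]
   → C = (2957/325, 451/325)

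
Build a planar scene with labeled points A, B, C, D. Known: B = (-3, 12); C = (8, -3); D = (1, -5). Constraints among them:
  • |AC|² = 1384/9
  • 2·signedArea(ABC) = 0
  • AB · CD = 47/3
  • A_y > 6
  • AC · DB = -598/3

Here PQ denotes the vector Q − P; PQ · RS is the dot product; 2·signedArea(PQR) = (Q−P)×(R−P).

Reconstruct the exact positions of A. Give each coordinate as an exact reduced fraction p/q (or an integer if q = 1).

A = (2/3, 7)

1. A_x = 2/3  [2·signedArea(ABC) = 0 ∩ AC · DB = -598/3]
2. A_y = 7  [2·signedArea(ABC) = 0 ∩ AC · DB = -598/3]
   → A = (2/3, 7)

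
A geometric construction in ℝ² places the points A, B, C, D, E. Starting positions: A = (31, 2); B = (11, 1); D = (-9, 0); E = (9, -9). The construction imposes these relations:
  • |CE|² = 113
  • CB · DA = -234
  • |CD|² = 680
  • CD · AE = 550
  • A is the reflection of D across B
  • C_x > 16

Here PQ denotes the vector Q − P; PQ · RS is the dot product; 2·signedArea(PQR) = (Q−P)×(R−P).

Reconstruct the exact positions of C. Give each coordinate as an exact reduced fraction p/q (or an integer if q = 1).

C = (17, -2)

1. C_x = 17  [CD · AE = 550 ∩ CB · DA = -234]
2. C_y = -2  [CD · AE = 550 ∩ CB · DA = -234]
   → C = (17, -2)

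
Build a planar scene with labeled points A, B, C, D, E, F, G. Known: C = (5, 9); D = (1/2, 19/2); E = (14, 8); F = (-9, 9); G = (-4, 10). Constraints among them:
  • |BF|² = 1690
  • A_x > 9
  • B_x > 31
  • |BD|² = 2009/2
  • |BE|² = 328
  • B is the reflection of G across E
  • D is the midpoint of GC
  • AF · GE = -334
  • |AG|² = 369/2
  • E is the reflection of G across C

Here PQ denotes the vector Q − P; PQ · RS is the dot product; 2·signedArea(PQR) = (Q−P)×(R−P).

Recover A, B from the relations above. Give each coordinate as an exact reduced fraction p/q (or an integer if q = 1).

1. A_x = 19/2  [line -18·x + 2·y + 154 = 0 ∩ |AG|² = 369/2]
2. A_y = 17/2  [line -18·x + 2·y + 154 = 0 ∩ |AG|² = 369/2]
   → A = (19/2, 17/2)
3. B_x = 32  [B is the reflection of G across E]
4. B_y = 6  [B is the reflection of G across E]
   → B = (32, 6)

A = (19/2, 17/2)
B = (32, 6)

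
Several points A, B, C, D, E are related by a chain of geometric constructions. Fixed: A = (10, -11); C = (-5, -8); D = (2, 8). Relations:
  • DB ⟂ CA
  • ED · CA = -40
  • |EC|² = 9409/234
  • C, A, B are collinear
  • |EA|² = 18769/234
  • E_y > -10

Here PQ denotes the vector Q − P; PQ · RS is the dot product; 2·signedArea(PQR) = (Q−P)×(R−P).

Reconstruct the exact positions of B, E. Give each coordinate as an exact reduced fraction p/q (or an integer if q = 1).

1. B_x = -35/26  [C, A, B are collinear ∩ DB ⟂ CA]
2. B_y = -227/26  [C, A, B are collinear ∩ DB ⟂ CA]
   → B = (-35/26, -227/26)
3. E_x = 95/78  [line -15·x + 3·y + 46 = 0 ∩ |EC|² = 9409/234]
4. E_y = -721/78  [line -15·x + 3·y + 46 = 0 ∩ |EC|² = 9409/234]
   → E = (95/78, -721/78)

B = (-35/26, -227/26)
E = (95/78, -721/78)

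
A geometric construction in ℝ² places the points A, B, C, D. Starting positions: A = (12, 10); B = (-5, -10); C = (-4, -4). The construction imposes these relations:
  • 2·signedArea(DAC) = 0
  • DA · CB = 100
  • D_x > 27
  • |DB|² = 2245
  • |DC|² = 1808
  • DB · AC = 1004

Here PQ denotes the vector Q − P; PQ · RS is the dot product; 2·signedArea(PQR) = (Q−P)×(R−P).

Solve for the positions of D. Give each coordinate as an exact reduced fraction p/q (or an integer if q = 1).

1. D_x = 28  [2·signedArea(DAC) = 0 ∩ DA · CB = 100]
2. D_y = 24  [2·signedArea(DAC) = 0 ∩ DA · CB = 100]
   → D = (28, 24)

D = (28, 24)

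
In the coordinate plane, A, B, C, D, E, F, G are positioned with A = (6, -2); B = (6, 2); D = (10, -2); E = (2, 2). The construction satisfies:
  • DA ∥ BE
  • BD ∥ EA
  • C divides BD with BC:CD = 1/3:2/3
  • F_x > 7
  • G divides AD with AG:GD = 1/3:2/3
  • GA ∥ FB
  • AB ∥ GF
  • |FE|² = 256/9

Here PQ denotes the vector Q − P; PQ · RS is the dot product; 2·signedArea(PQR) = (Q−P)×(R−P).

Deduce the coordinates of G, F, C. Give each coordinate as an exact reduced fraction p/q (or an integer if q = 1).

1. G_x = 22/3  [G divides AD with AG:GD = 1/3:2/3]
2. G_y = -2  [G divides AD with AG:GD = 1/3:2/3]
   → G = (22/3, -2)
3. F_x = 22/3  [GA ∥ FB ∩ AB ∥ GF]
4. F_y = 2  [GA ∥ FB ∩ AB ∥ GF]
   → F = (22/3, 2)
5. C_x = 22/3  [C divides BD with BC:CD = 1/3:2/3]
6. C_y = 2/3  [C divides BD with BC:CD = 1/3:2/3]
   → C = (22/3, 2/3)

C = (22/3, 2/3)
F = (22/3, 2)
G = (22/3, -2)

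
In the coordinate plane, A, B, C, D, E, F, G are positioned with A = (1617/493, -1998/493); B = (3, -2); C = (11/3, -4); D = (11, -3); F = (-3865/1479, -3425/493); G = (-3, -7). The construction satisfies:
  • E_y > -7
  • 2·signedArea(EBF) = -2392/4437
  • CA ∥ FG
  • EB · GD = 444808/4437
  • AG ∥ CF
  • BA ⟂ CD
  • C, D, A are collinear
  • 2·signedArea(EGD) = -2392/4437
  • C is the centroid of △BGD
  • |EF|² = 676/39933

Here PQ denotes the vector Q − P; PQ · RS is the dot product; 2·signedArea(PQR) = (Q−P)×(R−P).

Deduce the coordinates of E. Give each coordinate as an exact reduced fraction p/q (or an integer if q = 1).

1. E_x = -12167/4437  [2·signedArea(EGD) = -2392/4437 ∩ 2·signedArea(EBF) = -2392/4437]
2. E_y = -10301/1479  [2·signedArea(EGD) = -2392/4437 ∩ 2·signedArea(EBF) = -2392/4437]
   → E = (-12167/4437, -10301/1479)

E = (-12167/4437, -10301/1479)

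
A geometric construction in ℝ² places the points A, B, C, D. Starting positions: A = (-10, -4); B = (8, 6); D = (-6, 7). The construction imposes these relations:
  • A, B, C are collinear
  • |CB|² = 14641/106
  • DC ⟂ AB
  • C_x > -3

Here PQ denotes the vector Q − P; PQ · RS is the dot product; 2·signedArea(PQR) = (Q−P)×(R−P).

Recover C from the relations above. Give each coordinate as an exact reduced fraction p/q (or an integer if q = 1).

1. C_x = -241/106  [A, B, C are collinear ∩ DC ⟂ AB]
2. C_y = 31/106  [A, B, C are collinear ∩ DC ⟂ AB]
   → C = (-241/106, 31/106)

C = (-241/106, 31/106)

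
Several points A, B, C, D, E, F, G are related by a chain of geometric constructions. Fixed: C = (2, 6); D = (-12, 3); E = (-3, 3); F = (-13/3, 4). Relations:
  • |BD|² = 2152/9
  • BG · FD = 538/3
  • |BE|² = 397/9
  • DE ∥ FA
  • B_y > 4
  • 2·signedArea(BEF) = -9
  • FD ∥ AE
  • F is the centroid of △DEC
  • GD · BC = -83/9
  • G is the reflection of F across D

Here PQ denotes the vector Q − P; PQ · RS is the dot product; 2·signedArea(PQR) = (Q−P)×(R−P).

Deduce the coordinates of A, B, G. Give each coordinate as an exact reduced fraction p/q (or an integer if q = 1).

A = (14/3, 4)
B = (10/3, 5)
G = (-59/3, 2)

1. A_x = 14/3  [FD ∥ AE ∩ DE ∥ FA]
2. A_y = 4  [FD ∥ AE ∩ DE ∥ FA]
   → A = (14/3, 4)
3. G_x = -59/3  [G is the reflection of F across D]
4. G_y = 2  [G is the reflection of F across D]
   → G = (-59/3, 2)
5. B_x = 10/3  [2·signedArea(BEF) = -9 ∩ BG · FD = 538/3]
6. B_y = 5  [2·signedArea(BEF) = -9 ∩ BG · FD = 538/3]
   → B = (10/3, 5)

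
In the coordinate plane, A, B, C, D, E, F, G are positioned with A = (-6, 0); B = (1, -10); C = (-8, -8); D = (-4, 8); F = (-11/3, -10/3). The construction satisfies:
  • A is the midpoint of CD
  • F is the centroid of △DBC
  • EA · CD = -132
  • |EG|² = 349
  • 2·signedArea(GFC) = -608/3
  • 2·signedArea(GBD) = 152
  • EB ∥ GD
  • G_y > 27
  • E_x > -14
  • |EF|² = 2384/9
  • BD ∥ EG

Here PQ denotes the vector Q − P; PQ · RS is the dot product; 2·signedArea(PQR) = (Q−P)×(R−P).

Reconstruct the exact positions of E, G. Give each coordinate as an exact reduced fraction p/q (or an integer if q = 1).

E = (-13, 10)
G = (-18, 28)

1. G_x = -18  [2·signedArea(GFC) = -608/3 ∩ 2·signedArea(GBD) = 152]
2. G_y = 28  [2·signedArea(GFC) = -608/3 ∩ 2·signedArea(GBD) = 152]
   → G = (-18, 28)
3. E_x = -13  [EA · CD = -132 ∩ EB ∥ GD]
4. E_y = 10  [EA · CD = -132 ∩ EB ∥ GD]
   → E = (-13, 10)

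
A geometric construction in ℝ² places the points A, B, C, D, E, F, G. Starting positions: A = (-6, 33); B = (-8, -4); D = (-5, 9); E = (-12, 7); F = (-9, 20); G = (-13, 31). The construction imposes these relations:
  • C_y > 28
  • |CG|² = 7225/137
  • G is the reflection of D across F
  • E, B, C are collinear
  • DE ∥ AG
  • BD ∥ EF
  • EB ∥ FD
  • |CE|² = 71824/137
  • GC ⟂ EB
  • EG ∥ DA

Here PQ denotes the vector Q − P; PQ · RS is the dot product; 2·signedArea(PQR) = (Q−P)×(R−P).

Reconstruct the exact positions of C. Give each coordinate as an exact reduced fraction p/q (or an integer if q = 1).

C = (-2716/137, 3907/137)

1. C_x = -2716/137  [E, B, C are collinear ∩ GC ⟂ EB]
2. C_y = 3907/137  [E, B, C are collinear ∩ GC ⟂ EB]
   → C = (-2716/137, 3907/137)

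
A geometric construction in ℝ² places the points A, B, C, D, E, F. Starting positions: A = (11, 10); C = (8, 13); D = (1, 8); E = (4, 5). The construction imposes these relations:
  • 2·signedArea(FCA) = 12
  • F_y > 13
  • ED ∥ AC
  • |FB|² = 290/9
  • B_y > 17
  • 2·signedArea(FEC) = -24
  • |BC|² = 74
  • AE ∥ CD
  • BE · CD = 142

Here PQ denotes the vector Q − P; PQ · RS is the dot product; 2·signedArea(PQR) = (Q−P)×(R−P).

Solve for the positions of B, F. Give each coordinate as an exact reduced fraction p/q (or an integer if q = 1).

1. B_x = 15  [line 7·x + 5·y + -195 = 0 ∩ |BC|² = 74]
2. B_y = 18  [line 7·x + 5·y + -195 = 0 ∩ |BC|² = 74]
   → B = (15, 18)
3. F_x = 34/3  [2·signedArea(FCA) = 12 ∩ 2·signedArea(FEC) = -24]
4. F_y = 41/3  [2·signedArea(FCA) = 12 ∩ 2·signedArea(FEC) = -24]
   → F = (34/3, 41/3)

B = (15, 18)
F = (34/3, 41/3)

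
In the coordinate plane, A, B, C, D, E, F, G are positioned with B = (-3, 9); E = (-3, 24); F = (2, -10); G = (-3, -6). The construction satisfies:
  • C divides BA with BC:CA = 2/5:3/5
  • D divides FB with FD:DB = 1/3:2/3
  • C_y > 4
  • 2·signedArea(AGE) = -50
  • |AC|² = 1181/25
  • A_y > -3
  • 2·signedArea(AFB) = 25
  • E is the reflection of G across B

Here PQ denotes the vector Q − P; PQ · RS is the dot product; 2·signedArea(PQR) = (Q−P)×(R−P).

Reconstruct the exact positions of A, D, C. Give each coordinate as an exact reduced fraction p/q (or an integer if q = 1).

1. A_x = -4/3  [2·signedArea(AGE) = -50 ∩ 2·signedArea(AFB) = 25]
2. A_y = -7/3  [2·signedArea(AGE) = -50 ∩ 2·signedArea(AFB) = 25]
   → A = (-4/3, -7/3)
3. D_x = 1/3  [D divides FB with FD:DB = 1/3:2/3]
4. D_y = -11/3  [D divides FB with FD:DB = 1/3:2/3]
   → D = (1/3, -11/3)
5. C_x = -7/3  [C divides BA with BC:CA = 2/5:3/5]
6. C_y = 67/15  [C divides BA with BC:CA = 2/5:3/5]
   → C = (-7/3, 67/15)

A = (-4/3, -7/3)
C = (-7/3, 67/15)
D = (1/3, -11/3)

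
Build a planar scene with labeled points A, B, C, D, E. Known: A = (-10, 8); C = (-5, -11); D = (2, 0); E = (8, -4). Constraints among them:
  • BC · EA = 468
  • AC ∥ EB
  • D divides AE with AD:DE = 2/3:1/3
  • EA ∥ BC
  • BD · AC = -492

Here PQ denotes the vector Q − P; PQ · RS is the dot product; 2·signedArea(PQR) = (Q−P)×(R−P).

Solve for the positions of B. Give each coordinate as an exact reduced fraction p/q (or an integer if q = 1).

B = (13, -23)

1. B_x = 13  [EA ∥ BC ∩ AC ∥ EB]
2. B_y = -23  [EA ∥ BC ∩ AC ∥ EB]
   → B = (13, -23)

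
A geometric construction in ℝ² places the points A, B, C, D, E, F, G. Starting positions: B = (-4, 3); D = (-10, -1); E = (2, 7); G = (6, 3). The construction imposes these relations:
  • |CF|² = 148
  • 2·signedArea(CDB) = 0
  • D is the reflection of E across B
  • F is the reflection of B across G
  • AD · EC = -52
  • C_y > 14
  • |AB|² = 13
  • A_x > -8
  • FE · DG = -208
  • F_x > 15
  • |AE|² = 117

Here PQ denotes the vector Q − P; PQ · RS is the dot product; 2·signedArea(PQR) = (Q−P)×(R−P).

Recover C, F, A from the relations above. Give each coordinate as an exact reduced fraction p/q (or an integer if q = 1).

1. F_x = 16  [F is the reflection of B across G]
2. F_y = 3  [F is the reflection of B across G]
   → F = (16, 3)
3. C_x = 14  [line -4·x + 6·y + -34 = 0 ∩ |CF|² = 148]
4. C_y = 15  [line -4·x + 6·y + -34 = 0 ∩ |CF|² = 148]
   → C = (14, 15)
5. A_x = -7  [line -12·x + -8·y + -76 = 0 ∩ |AE|² = 117]
6. A_y = 1  [line -12·x + -8·y + -76 = 0 ∩ |AE|² = 117]
   → A = (-7, 1)

A = (-7, 1)
C = (14, 15)
F = (16, 3)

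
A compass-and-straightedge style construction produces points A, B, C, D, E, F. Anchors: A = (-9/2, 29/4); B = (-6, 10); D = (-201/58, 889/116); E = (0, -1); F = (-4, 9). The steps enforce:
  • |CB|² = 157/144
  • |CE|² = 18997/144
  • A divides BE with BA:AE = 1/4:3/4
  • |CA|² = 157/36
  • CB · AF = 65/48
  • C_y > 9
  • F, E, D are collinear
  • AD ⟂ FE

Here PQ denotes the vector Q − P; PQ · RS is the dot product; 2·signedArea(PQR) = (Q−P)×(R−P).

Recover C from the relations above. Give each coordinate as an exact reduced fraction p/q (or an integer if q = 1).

C = (-11/2, 109/12)

1. C_x = -11/2  [line -1/2·x + -7/4·y + 631/48 = 0 ∩ |CA|² = 157/36]
2. C_y = 109/12  [line -1/2·x + -7/4·y + 631/48 = 0 ∩ |CA|² = 157/36]
   → C = (-11/2, 109/12)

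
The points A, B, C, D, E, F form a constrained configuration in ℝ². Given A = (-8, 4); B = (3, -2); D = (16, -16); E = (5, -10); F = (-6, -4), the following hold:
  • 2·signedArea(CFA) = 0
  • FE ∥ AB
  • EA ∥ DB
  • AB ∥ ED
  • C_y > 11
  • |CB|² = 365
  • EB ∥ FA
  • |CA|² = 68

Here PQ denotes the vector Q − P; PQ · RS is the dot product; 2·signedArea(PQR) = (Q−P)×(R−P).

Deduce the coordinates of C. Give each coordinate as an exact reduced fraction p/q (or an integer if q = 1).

1. C_x = -10  [line -8·x + -2·y + -56 = 0 ∩ |CB|² = 365]
2. C_y = 12  [line -8·x + -2·y + -56 = 0 ∩ |CB|² = 365]
   → C = (-10, 12)

C = (-10, 12)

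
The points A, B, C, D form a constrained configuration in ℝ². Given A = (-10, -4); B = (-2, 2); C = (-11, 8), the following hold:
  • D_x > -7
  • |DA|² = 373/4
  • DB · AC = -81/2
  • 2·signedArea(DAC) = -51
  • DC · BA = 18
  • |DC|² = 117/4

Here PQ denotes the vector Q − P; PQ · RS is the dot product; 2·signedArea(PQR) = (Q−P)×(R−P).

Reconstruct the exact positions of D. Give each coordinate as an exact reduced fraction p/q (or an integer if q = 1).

D = (-13/2, 5)

1. D_x = -13/2  [2·signedArea(DAC) = -51 ∩ DB · AC = -81/2]
2. D_y = 5  [2·signedArea(DAC) = -51 ∩ DB · AC = -81/2]
   → D = (-13/2, 5)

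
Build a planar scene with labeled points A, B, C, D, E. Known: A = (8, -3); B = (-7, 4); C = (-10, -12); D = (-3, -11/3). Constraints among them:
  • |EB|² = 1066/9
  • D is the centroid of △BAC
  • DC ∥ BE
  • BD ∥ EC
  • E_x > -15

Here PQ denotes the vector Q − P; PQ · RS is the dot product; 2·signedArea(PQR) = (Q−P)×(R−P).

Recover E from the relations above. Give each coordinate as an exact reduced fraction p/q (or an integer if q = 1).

E = (-14, -13/3)

1. E_x = -14  [BD ∥ EC ∩ DC ∥ BE]
2. E_y = -13/3  [BD ∥ EC ∩ DC ∥ BE]
   → E = (-14, -13/3)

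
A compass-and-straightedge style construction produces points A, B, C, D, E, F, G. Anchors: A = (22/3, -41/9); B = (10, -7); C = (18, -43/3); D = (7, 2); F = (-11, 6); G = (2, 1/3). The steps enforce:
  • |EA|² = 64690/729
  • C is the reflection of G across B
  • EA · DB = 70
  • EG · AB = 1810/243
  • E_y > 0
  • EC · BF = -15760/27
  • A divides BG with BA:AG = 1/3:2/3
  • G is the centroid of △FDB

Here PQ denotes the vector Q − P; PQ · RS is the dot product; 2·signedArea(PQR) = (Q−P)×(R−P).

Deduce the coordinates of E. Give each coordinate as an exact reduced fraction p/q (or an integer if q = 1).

E = (-5/9, 16/27)

1. E_x = -5/9  [EG · AB = 1810/243 ∩ EC · BF = -15760/27]
2. E_y = 16/27  [EG · AB = 1810/243 ∩ EC · BF = -15760/27]
   → E = (-5/9, 16/27)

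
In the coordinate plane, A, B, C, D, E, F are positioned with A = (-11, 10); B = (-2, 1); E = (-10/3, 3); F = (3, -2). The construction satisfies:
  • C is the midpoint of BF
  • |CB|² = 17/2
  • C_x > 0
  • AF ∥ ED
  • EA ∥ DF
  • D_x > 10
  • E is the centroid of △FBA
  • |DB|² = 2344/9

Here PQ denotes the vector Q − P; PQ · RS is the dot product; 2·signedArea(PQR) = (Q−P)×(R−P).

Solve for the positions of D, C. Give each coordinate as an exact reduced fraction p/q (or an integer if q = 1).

1. D_x = 32/3  [EA ∥ DF ∩ AF ∥ ED]
2. D_y = -9  [EA ∥ DF ∩ AF ∥ ED]
   → D = (32/3, -9)
3. C_x = 1/2  [C is the midpoint of BF]
4. C_y = -1/2  [C is the midpoint of BF]
   → C = (1/2, -1/2)

C = (1/2, -1/2)
D = (32/3, -9)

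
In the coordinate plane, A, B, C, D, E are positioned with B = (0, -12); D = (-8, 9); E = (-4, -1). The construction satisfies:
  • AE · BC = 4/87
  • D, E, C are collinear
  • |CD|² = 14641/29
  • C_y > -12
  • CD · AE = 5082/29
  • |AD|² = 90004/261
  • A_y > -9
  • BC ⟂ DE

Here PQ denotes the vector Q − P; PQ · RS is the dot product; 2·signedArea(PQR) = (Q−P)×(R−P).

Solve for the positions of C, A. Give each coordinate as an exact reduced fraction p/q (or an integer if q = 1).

A = (-106/87, -721/87)
C = (10/29, -344/29)

1. C_x = 10/29  [D, E, C are collinear ∩ BC ⟂ DE]
2. C_y = -344/29  [D, E, C are collinear ∩ BC ⟂ DE]
   → C = (10/29, -344/29)
3. A_x = -106/87  [AE · BC = 4/87 ∩ CD · AE = 5082/29]
4. A_y = -721/87  [AE · BC = 4/87 ∩ CD · AE = 5082/29]
   → A = (-106/87, -721/87)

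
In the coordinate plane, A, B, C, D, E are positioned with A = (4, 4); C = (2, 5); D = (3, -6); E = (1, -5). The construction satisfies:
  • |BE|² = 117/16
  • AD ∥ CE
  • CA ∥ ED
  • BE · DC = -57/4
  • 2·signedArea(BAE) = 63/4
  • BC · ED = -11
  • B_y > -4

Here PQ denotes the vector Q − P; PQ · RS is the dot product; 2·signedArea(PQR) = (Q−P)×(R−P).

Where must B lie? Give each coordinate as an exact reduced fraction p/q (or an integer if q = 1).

B = (13/4, -7/2)

1. B_x = 13/4  [2·signedArea(BAE) = 63/4 ∩ BE · DC = -57/4]
2. B_y = -7/2  [2·signedArea(BAE) = 63/4 ∩ BE · DC = -57/4]
   → B = (13/4, -7/2)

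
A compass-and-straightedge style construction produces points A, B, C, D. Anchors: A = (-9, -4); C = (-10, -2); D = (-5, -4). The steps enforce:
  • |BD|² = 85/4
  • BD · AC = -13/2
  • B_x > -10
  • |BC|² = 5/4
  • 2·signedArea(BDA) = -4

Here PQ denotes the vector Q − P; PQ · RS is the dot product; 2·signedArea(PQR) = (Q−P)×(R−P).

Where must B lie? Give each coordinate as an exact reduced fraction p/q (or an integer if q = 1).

B = (-19/2, -3)

1. B_x = -19/2  [BD · AC = -13/2 ∩ 2·signedArea(BDA) = -4]
2. B_y = -3  [BD · AC = -13/2 ∩ 2·signedArea(BDA) = -4]
   → B = (-19/2, -3)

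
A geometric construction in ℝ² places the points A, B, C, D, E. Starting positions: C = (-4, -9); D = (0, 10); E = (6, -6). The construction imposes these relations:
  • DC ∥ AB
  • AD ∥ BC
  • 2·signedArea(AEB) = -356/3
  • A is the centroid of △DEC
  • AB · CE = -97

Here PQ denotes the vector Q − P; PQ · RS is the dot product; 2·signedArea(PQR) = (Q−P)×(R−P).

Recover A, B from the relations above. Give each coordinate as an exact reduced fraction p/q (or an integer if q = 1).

A = (2/3, -5/3)
B = (-10/3, -62/3)

1. A_x = 2/3  [A is the centroid of △DEC]
2. A_y = -5/3  [A is the centroid of △DEC]
   → A = (2/3, -5/3)
3. B_x = -10/3  [AD ∥ BC ∩ DC ∥ AB]
4. B_y = -62/3  [AD ∥ BC ∩ DC ∥ AB]
   → B = (-10/3, -62/3)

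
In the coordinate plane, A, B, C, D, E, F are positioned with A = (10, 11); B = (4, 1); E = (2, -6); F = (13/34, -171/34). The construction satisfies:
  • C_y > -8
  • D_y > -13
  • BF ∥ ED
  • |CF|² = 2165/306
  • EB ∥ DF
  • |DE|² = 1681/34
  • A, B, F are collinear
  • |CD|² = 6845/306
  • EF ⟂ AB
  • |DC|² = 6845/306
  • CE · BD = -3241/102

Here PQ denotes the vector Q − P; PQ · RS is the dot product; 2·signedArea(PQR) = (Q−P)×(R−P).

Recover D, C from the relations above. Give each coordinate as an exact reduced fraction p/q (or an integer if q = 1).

C = (13/51, -392/51)
D = (-55/34, -409/34)

1. D_x = -55/34  [EB ∥ DF ∩ BF ∥ ED]
2. D_y = -409/34  [EB ∥ DF ∩ BF ∥ ED]
   → D = (-55/34, -409/34)
3. C_x = 13/51  [line 191/34·x + 443/34·y + 10069/102 = 0 ∩ |CD|² = 6845/306]
4. C_y = -392/51  [line 191/34·x + 443/34·y + 10069/102 = 0 ∩ |CD|² = 6845/306]
   → C = (13/51, -392/51)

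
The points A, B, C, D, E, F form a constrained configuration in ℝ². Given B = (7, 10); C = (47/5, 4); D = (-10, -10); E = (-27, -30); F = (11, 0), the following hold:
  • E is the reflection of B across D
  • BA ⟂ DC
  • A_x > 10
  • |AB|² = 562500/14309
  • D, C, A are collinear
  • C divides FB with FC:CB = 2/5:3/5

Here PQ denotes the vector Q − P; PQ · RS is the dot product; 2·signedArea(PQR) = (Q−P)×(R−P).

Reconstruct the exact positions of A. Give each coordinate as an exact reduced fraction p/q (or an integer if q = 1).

1. A_x = 152663/14309  [D, C, A are collinear ∩ BA ⟂ DC]
2. A_y = 70340/14309  [D, C, A are collinear ∩ BA ⟂ DC]
   → A = (152663/14309, 70340/14309)

A = (152663/14309, 70340/14309)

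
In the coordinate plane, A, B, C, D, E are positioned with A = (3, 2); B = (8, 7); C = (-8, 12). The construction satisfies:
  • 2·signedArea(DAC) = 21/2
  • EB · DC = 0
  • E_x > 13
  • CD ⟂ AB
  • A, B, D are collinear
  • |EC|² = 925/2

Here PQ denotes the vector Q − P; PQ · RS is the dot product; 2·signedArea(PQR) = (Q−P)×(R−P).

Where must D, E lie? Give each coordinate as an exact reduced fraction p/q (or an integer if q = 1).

D = (5/2, 3/2)
E = (27/2, 25/2)

1. D_x = 5/2  [A, B, D are collinear ∩ CD ⟂ AB]
2. D_y = 3/2  [A, B, D are collinear ∩ CD ⟂ AB]
   → D = (5/2, 3/2)
3. E_x = 27/2  [line 21/2·x + -21/2·y + -21/2 = 0 ∩ |EC|² = 925/2]
4. E_y = 25/2  [line 21/2·x + -21/2·y + -21/2 = 0 ∩ |EC|² = 925/2]
   → E = (27/2, 25/2)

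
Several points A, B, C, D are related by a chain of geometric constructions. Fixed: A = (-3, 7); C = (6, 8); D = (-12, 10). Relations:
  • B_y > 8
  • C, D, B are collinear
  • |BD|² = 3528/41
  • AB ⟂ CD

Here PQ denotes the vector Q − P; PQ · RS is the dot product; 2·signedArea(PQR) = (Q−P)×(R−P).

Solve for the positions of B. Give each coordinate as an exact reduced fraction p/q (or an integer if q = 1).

B = (-114/41, 368/41)

1. B_x = -114/41  [C, D, B are collinear ∩ AB ⟂ CD]
2. B_y = 368/41  [C, D, B are collinear ∩ AB ⟂ CD]
   → B = (-114/41, 368/41)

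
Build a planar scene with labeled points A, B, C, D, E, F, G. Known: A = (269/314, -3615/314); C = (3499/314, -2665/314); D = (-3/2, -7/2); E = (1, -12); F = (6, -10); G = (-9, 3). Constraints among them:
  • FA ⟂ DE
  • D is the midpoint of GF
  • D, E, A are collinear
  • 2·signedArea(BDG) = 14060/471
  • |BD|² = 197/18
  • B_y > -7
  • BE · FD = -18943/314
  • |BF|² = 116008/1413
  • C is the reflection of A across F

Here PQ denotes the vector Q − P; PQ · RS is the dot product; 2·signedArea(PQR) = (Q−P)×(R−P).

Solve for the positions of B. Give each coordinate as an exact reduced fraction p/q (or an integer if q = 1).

B = (-1144/471, -1048/157)

1. B_x = -1144/471  [2·signedArea(BDG) = 14060/471 ∩ BE · FD = -18943/314]
2. B_y = -1048/157  [2·signedArea(BDG) = 14060/471 ∩ BE · FD = -18943/314]
   → B = (-1144/471, -1048/157)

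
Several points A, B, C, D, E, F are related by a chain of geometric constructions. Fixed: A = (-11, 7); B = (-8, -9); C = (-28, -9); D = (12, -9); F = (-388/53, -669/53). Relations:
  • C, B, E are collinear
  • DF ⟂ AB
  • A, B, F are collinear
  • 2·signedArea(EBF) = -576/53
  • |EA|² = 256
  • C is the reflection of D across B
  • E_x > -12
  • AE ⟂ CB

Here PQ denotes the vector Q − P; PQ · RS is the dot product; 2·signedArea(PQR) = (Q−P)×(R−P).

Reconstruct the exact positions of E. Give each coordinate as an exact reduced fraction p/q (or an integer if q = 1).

E = (-11, -9)

1. E_x = -11  [C, B, E are collinear ∩ AE ⟂ CB]
2. E_y = -9  [C, B, E are collinear ∩ AE ⟂ CB]
   → E = (-11, -9)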